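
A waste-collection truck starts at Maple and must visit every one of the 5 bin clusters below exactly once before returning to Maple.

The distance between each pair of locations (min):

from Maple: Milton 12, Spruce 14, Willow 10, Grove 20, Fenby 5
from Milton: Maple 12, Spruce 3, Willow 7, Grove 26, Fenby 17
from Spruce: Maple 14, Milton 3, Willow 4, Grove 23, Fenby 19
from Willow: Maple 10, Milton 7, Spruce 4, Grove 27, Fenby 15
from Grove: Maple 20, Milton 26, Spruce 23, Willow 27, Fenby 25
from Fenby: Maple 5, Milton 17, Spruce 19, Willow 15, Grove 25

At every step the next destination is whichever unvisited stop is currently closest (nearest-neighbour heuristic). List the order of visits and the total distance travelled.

Total distance 73 min via the nearest-neighbour route Maple → Fenby → Willow → Spruce → Milton → Grove → Maple.

Maple → [Fenby:5 / Willow:10 / Milton:12 / Spruce:14 / Grove:20] → Fenby (5)
Fenby → [Willow:15 / Milton:17 / Spruce:19 / Grove:25] → Willow (15)
Willow → [Spruce:4 / Milton:7 / Grove:27] → Spruce (4)
Spruce → [Milton:3 / Grove:23] → Milton (3)
Milton → [Grove:26] → Grove (26)
Return Grove→Maple: 20.
Total = 5 + 15 + 4 + 3 + 26 + 20 = 73.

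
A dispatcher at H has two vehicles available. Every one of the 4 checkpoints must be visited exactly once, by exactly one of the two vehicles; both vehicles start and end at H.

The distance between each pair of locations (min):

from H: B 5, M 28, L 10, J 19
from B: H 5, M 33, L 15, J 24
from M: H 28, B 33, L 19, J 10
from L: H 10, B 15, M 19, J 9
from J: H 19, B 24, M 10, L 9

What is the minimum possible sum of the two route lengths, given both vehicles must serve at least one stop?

There are 2^3 − 1 = 7 ways to divide the 4 stops into two non-empty groups. For each, the best each vehicle can do is its own shortest tour through its group:
  {B} + {M, L, J}: 10 + 57 = 67
  {M} + {B, L, J}: 56 + 48 = 104
  {B, M} + {L, J}: 66 + 38 = 104
  {L} + {B, M, J}: 20 + 67 = 87
  {B, L} + {M, J}: 30 + 57 = 87
  {M, L} + {B, J}: 57 + 48 = 105
  … (7 splits in total)
Best: vehicle 1 H → B → H = 10; vehicle 2 H → M → J → L → H = 57; combined 67.

Minimum combined distance: 67 min.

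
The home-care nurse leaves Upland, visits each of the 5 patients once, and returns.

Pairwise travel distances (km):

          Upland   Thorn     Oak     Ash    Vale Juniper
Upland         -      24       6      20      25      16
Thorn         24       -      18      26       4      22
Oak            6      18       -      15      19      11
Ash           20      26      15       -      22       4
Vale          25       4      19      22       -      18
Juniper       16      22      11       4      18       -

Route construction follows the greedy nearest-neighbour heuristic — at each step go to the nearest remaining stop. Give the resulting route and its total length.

Nearest-neighbour total = 71 km; route Upland → Oak → Juniper → Ash → Vale → Thorn → Upland.

At Upland the remaining stops are Oak 6, Juniper 16, Ash 20, Thorn 24, Vale 25; go to Oak.
At Oak the remaining stops are Juniper 11, Ash 15, Thorn 18, Vale 19; go to Juniper.
At Juniper the remaining stops are Ash 4, Vale 18, Thorn 22; go to Ash.
At Ash the remaining stops are Vale 22, Thorn 26; go to Vale.
At Vale the remaining stops are Thorn 4; go to Thorn.
Return Thorn→Upland: 24.
Total = 6 + 11 + 4 + 22 + 4 + 24 = 71.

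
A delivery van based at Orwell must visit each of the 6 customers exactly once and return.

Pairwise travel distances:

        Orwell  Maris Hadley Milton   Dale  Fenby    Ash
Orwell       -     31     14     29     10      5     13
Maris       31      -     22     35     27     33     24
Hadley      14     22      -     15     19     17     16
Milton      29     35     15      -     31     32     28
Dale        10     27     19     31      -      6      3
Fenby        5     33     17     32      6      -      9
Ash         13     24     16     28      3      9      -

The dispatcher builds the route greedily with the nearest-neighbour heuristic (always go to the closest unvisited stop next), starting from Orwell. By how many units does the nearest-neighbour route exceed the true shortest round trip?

From Orwell: Fenby=5, Dale=10, Ash=13, Hadley=14, Milton=29, Maris=31 → choose Fenby (5).
From Fenby: Dale=6, Ash=9, Hadley=17, Milton=32, Maris=33 → choose Dale (6).
From Dale: Ash=3, Hadley=19, Maris=27, Milton=31 → choose Ash (3).
From Ash: Hadley=16, Maris=24, Milton=28 → choose Hadley (16).
From Hadley: Milton=15, Maris=22 → choose Milton (15).
From Milton: Maris=35 → choose Maris (35).
NN route Orwell → Fenby → Dale → Ash → Hadley → Milton → Maris → Orwell costs 111.
Optimal: Orwell → Hadley → Milton → Maris → Ash → Dale → Fenby → Orwell costs 102 (by enumerating all 360 distinct tours).
Excess = 111 − 102 = 9.

Excess over optimum: 9.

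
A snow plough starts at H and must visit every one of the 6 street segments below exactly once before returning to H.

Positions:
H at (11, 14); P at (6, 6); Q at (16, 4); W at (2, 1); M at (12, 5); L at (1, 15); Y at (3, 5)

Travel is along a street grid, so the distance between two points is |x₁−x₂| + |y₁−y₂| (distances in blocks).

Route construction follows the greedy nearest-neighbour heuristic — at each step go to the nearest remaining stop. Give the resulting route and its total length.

H → [M:10 / L:11 / P:13 / Q:15 / Y:17 / W:22] → M (10)
M → [Q:5 / P:7 / Y:9 / W:14 / L:21] → Q (5)
Q → [P:12 / Y:14 / W:17 / L:26] → P (12)
P → [Y:4 / W:9 / L:14] → Y (4)
Y → [W:5 / L:12] → W (5)
W → [L:15] → L (15)
Return L→H: 11.
Total = 10 + 5 + 12 + 4 + 5 + 15 + 11 = 62.

Total distance 62 blocks via the nearest-neighbour route H → M → Q → P → Y → W → L → H.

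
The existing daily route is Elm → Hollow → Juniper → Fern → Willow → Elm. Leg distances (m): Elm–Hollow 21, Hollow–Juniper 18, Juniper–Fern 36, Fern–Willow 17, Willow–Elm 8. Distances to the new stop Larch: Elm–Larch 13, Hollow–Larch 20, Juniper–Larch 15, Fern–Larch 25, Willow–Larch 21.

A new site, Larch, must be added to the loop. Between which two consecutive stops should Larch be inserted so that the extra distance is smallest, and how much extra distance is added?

Minimum extra distance: 4 m, inserting Larch between Juniper and Fern.

Insertion cost between consecutive stops i–j is d(i,Larch) + d(Larch,j) − d(i,j):
  between Elm and Hollow: 13 + 20 − 21 = 12
  between Hollow and Juniper: 20 + 15 − 18 = 17
  between Juniper and Fern: 15 + 25 − 36 = 4
  between Fern and Willow: 25 + 21 − 17 = 29
  between Willow and Elm: 21 + 13 − 8 = 26
Cheapest insertion is between Juniper and Fern, adding 4.
New total = 100 + 4 = 104.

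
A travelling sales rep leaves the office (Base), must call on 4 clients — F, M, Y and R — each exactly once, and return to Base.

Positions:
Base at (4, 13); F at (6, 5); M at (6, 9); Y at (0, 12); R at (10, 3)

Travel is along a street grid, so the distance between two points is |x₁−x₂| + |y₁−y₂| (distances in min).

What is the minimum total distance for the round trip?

Shortest round trip = 40 min.

With 4 stops there are 4!/2 = 12 distinct round trips (a route and its reverse cost the same).
Base→F→M→Y→R→Base: 10+4+9+19+16 = 58
Base→F→M→R→Y→Base: 10+4+10+19+5 = 48
Base→F→Y→M→R→Base: 10+13+9+10+16 = 58
Base→F→Y→R→M→Base: 10+13+19+10+6 = 58
Base→F→R→M→Y→Base: 10+6+10+9+5 = 40
Base→F→R→Y→M→Base: 10+6+19+9+6 = 50
Base→M→F→Y→R→Base: 6+4+13+19+16 = 58
Base→M→F→R→Y→Base: 6+4+6+19+5 = 40
Base→M→Y→F→R→Base: 6+9+13+6+16 = 50
Base→M→R→F→Y→Base: 6+10+6+13+5 = 40
Base→Y→F→M→R→Base: 5+13+4+10+16 = 48
Base→Y→M→F→R→Base: 5+9+4+6+16 = 40
The minimum is 40.
One optimal route: Base → F → R → M → Y → Base (or its reverse).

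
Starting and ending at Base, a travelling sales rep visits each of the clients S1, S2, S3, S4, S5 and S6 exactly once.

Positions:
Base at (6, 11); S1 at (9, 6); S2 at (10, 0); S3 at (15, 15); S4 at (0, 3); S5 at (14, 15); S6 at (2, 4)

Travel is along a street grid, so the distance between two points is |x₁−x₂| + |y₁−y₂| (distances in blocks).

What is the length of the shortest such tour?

There are 360 distinct closed tours to check (reversals are equivalent).
Base-S1-S2-S3-S4-S5-S6-Base: 8+7+20+27+26+23+11 = 122
Base-S1-S2-S3-S4-S6-S5-Base: 8+7+20+27+3+23+12 = 100
Base-S1-S2-S3-S5-S4-S6-Base: 8+7+20+1+26+3+11 = 76
Base-S1-S2-S3-S5-S6-S4-Base: 8+7+20+1+23+3+14 = 76
Base-S1-S2-S3-S6-S4-S5-Base: 8+7+20+24+3+26+12 = 100
Base-S1-S2-S3-S6-S5-S4-Base: 8+7+20+24+23+26+14 = 122
Base-S1-S2-S4-S3-S5-S6-Base: 8+7+13+27+1+23+11 = 90
Base-S1-S2-S4-S3-S6-S5-Base: 8+7+13+27+24+23+12 = 114
… (352 more)
Base-S3-S5-S1-S2-S4-S6-Base: 13+1+14+7+13+3+11 = 62  ← best
The minimum is 62.
One optimal route: Base → S3 → S5 → S1 → S2 → S4 → S6 → Base (or its reverse).

62 blocks — the shortest possible round trip.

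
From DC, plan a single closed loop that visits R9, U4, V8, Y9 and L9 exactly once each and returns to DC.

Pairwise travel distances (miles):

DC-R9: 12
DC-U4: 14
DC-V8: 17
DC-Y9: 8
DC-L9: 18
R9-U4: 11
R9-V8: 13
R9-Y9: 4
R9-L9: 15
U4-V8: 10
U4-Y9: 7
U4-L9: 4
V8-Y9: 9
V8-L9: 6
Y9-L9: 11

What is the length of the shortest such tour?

DC→R9→U4→V8→Y9→L9→DC: 12+11+10+9+11+18 = 71
DC→R9→U4→V8→L9→Y9→DC: 12+11+10+6+11+8 = 58
DC→R9→U4→Y9→V8→L9→DC: 12+11+7+9+6+18 = 63
DC→R9→U4→Y9→L9→V8→DC: 12+11+7+11+6+17 = 64
DC→R9→U4→L9→V8→Y9→DC: 12+11+4+6+9+8 = 50
DC→R9→U4→L9→Y9→V8→DC: 12+11+4+11+9+17 = 64
DC→R9→V8→U4→Y9→L9→DC: 12+13+10+7+11+18 = 71
DC→R9→V8→U4→L9→Y9→DC: 12+13+10+4+11+8 = 58
DC→R9→V8→Y9→U4→L9→DC: 12+13+9+7+4+18 = 63
DC→R9→V8→Y9→L9→U4→DC: 12+13+9+11+4+14 = 63
DC→R9→V8→L9→U4→Y9→DC: 12+13+6+4+7+8 = 50
DC→R9→V8→L9→Y9→U4→DC: 12+13+6+11+7+14 = 63
DC→R9→Y9→U4→V8→L9→DC: 12+4+7+10+6+18 = 57
DC→R9→Y9→U4→L9→V8→DC: 12+4+7+4+6+17 = 50
… (46 more)
DC→R9→Y9→V8→L9→U4→DC: 12+4+9+6+4+14 = 49  ← best
The minimum is 49.
One optimal route: DC → R9 → Y9 → V8 → L9 → U4 → DC (or its reverse).

Minimum total distance: 49 miles.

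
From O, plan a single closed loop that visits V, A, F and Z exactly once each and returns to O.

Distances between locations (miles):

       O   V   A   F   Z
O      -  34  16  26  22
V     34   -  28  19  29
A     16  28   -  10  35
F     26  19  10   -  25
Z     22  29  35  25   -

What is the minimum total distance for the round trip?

There are 12 distinct closed tours to check (reversals are equivalent).
O→V→A→F→Z→O: 34+28+10+25+22 = 119
O→V→A→Z→F→O: 34+28+35+25+26 = 148
O→V→F→A→Z→O: 34+19+10+35+22 = 120
O→V→F→Z→A→O: 34+19+25+35+16 = 129
O→V→Z→A→F→O: 34+29+35+10+26 = 134
O→V→Z→F→A→O: 34+29+25+10+16 = 114
O→A→V→F→Z→O: 16+28+19+25+22 = 110
O→A→V→Z→F→O: 16+28+29+25+26 = 124
O→A→F→V→Z→O: 16+10+19+29+22 = 96
O→A→Z→V→F→O: 16+35+29+19+26 = 125
O→F→V→A→Z→O: 26+19+28+35+22 = 130
O→F→A→V→Z→O: 26+10+28+29+22 = 115
The minimum is 96.
One optimal route: O → A → F → V → Z → O (or its reverse).

96 miles — the shortest possible round trip.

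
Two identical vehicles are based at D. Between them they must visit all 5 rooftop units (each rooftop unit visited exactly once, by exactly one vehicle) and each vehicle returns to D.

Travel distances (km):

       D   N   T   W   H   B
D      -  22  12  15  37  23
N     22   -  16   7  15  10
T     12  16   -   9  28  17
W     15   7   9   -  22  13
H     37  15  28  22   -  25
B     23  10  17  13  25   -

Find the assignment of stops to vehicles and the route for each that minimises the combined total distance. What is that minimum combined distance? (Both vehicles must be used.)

Minimum combined distance: 109 km.

There are 2^4 − 1 = 15 ways to divide the 5 stops into two non-empty groups. For each, the best each vehicle can do is its own shortest tour through its group:
  {N} + {T, W, H, B}: 44 + 91 = 135
  {T} + {N, W, H, B}: 24 + 85 = 109
  {N, T} + {W, H, B}: 50 + 85 = 135
  {W} + {N, T, H, B}: 30 + 88 = 118
  {N, W} + {T, H, B}: 44 + 88 = 132
  {T, W} + {N, H, B}: 36 + 85 = 121
  … (15 splits in total)
Best: vehicle 1 D → T → D = 24; vehicle 2 D → W → N → H → B → D = 85; combined 109.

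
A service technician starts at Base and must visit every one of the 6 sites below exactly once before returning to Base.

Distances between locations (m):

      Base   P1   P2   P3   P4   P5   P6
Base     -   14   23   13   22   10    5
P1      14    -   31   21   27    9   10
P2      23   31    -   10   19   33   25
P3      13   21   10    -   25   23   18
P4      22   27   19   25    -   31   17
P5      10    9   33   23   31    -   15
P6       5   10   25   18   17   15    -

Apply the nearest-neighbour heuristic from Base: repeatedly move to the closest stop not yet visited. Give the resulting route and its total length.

Nearest-neighbour total = 98 m; route Base → P6 → P1 → P5 → P3 → P2 → P4 → Base.

From Base: distances to unvisited — P6=5, P5=10, P3=13, P1=14, P4=22, P2=23. Nearest is P6 (5).
From P6: distances to unvisited — P1=10, P5=15, P4=17, P3=18, P2=25. Nearest is P1 (10).
From P1: distances to unvisited — P5=9, P3=21, P4=27, P2=31. Nearest is P5 (9).
From P5: distances to unvisited — P3=23, P4=31, P2=33. Nearest is P3 (23).
From P3: distances to unvisited — P2=10, P4=25. Nearest is P2 (10).
From P2: distances to unvisited — P4=19. Nearest is P4 (19).
Return P4→Base: 22.
Total = 5 + 10 + 9 + 23 + 10 + 19 + 22 = 98.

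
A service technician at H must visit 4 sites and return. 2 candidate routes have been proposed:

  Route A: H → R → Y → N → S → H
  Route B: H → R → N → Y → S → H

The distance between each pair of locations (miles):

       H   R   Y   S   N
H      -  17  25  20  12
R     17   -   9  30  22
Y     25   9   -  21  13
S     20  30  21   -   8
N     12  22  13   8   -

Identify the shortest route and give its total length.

67 miles — Route A is the shortest.

Route A: 17 + 9 + 13 + 8 + 20 = 67
Route B: 17 + 22 + 13 + 21 + 20 = 93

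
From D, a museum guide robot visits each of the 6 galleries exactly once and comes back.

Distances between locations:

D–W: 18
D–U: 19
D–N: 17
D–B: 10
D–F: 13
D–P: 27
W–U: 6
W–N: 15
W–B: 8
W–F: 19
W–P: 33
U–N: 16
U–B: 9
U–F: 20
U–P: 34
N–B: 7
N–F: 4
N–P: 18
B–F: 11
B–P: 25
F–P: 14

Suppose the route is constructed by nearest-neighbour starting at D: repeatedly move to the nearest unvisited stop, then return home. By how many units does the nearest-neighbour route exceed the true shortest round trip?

D: B=10, F=13, N=17, W=18, U=19, P=27 ⇒ B
B: N=7, W=8, U=9, F=11, P=25 ⇒ N
N: F=4, W=15, U=16, P=18 ⇒ F
F: P=14, W=19, U=20 ⇒ P
P: W=33, U=34 ⇒ W
W: U=6 ⇒ U
NN route D → B → N → F → P → W → U → D costs 93.
Optimal: D → W → U → B → N → F → P → D costs 85 (by enumerating all 360 distinct tours).
Excess = 93 − 85 = 8.

8 longer than the optimal tour.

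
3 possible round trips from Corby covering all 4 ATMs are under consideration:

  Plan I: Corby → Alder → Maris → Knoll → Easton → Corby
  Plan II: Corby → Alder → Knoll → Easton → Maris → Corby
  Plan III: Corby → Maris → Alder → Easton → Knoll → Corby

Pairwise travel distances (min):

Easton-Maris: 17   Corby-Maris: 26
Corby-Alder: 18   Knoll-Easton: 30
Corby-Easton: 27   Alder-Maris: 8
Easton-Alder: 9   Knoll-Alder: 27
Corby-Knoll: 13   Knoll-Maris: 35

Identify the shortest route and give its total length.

Shortest is Plan III, total 86 min.

Plan I: 18 + 8 + 35 + 30 + 27 = 118
Plan II: 18 + 27 + 30 + 17 + 26 = 118
Plan III: 26 + 8 + 9 + 30 + 13 = 86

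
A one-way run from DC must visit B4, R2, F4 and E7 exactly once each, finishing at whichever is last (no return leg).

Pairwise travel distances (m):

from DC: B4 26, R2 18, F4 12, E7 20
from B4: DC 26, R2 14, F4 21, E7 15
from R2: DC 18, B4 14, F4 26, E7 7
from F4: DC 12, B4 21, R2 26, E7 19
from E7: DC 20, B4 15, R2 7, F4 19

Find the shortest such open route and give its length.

There are 4! = 24 possible orderings.
DC - B4 - R2 - F4 - E7: 26+14+26+19 = 85
DC - B4 - R2 - E7 - F4: 26+14+7+19 = 66
DC - B4 - F4 - R2 - E7: 26+21+26+7 = 80
DC - B4 - F4 - E7 - R2: 26+21+19+7 = 73
DC - B4 - E7 - R2 - F4: 26+15+7+26 = 74
DC - B4 - E7 - F4 - R2: 26+15+19+26 = 86
DC - R2 - B4 - F4 - E7: 18+14+21+19 = 72
DC - R2 - B4 - E7 - F4: 18+14+15+19 = 66
DC - R2 - F4 - B4 - E7: 18+26+21+15 = 80
DC - R2 - F4 - E7 - B4: 18+26+19+15 = 78
DC - R2 - E7 - B4 - F4: 18+7+15+21 = 61
DC - R2 - E7 - F4 - B4: 18+7+19+21 = 65
DC - F4 - B4 - R2 - E7: 12+21+14+7 = 54
DC - F4 - B4 - E7 - R2: 12+21+15+7 = 55
… (10 more)
DC - F4 - E7 - R2 - B4: 12+19+7+14 = 52  ← best
The minimum is 52.
One shortest path: DC → F4 → E7 → R2 → B4.

Shortest open route: 52 m.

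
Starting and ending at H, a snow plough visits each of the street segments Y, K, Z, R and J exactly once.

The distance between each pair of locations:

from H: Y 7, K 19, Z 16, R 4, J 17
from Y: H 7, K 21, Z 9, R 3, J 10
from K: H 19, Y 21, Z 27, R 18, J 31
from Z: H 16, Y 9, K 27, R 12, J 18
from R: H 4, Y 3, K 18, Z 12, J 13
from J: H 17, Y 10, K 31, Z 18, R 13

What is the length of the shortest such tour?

Minimum total distance: 81.

H - Y - K - Z - R - J - H: 7+21+27+12+13+17 = 97
H - Y - K - Z - J - R - H: 7+21+27+18+13+4 = 90
H - Y - K - R - Z - J - H: 7+21+18+12+18+17 = 93
H - Y - K - R - J - Z - H: 7+21+18+13+18+16 = 93
H - Y - K - J - Z - R - H: 7+21+31+18+12+4 = 93
H - Y - K - J - R - Z - H: 7+21+31+13+12+16 = 100
H - Y - Z - K - R - J - H: 7+9+27+18+13+17 = 91
H - Y - Z - K - J - R - H: 7+9+27+31+13+4 = 91
H - Y - Z - R - K - J - H: 7+9+12+18+31+17 = 94
H - Y - Z - R - J - K - H: 7+9+12+13+31+19 = 91
H - Y - Z - J - K - R - H: 7+9+18+31+18+4 = 87
H - Y - Z - J - R - K - H: 7+9+18+13+18+19 = 84
H - Y - R - K - Z - J - H: 7+3+18+27+18+17 = 90
H - Y - R - K - J - Z - H: 7+3+18+31+18+16 = 93
… (46 more)
H - K - Z - J - Y - R - H: 19+27+18+10+3+4 = 81  ← best
The minimum is 81.
One optimal route: H → K → Z → J → Y → R → H (or its reverse).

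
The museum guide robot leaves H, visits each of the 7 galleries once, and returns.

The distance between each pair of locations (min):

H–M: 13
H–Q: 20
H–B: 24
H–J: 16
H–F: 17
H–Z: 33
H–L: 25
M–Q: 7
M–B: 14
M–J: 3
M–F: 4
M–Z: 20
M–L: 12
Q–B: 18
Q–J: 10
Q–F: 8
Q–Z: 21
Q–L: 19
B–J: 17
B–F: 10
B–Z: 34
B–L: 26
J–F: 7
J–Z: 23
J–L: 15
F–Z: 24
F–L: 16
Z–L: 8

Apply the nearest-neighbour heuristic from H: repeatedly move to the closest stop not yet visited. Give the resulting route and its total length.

Nearest-neighbour total = 116 min; route H → M → J → F → Q → B → L → Z → H.

From H: distances to unvisited — M=13, J=16, F=17, Q=20, B=24, L=25, Z=33. Nearest is M (13).
From M: distances to unvisited — J=3, F=4, Q=7, L=12, B=14, Z=20. Nearest is J (3).
From J: distances to unvisited — F=7, Q=10, L=15, B=17, Z=23. Nearest is F (7).
From F: distances to unvisited — Q=8, B=10, L=16, Z=24. Nearest is Q (8).
From Q: distances to unvisited — B=18, L=19, Z=21. Nearest is B (18).
From B: distances to unvisited — L=26, Z=34. Nearest is L (26).
From L: distances to unvisited — Z=8. Nearest is Z (8).
Return Z→H: 33.
Total = 13 + 3 + 7 + 8 + 18 + 26 + 8 + 33 = 116.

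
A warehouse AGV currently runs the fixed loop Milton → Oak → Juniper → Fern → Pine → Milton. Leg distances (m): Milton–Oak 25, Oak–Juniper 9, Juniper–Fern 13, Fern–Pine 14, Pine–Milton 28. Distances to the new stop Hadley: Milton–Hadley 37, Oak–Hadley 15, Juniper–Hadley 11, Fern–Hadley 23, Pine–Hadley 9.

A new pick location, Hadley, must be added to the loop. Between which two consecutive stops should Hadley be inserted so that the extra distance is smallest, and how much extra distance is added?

+17 m — insert Hadley between Oak and Juniper.

Insertion cost between consecutive stops i–j is d(i,Hadley) + d(Hadley,j) − d(i,j):
  between Milton and Oak: 37 + 15 − 25 = 27
  between Oak and Juniper: 15 + 11 − 9 = 17
  between Juniper and Fern: 11 + 23 − 13 = 21
  between Fern and Pine: 23 + 9 − 14 = 18
  between Pine and Milton: 9 + 37 − 28 = 18
Cheapest insertion is between Oak and Juniper, adding 17.
New total = 89 + 17 = 106.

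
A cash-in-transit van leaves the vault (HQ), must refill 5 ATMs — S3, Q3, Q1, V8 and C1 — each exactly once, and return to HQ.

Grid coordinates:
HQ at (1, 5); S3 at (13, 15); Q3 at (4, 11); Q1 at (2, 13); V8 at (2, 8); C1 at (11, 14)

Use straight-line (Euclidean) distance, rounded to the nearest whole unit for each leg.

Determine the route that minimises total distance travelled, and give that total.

There are 60 distinct closed tours to check (reversals are equivalent).
HQ - S3 - Q3 - Q1 - V8 - C1 - HQ: 16+10+3+5+11+13 = 58
HQ - S3 - Q3 - Q1 - C1 - V8 - HQ: 16+10+3+9+11+3 = 52
HQ - S3 - Q3 - V8 - Q1 - C1 - HQ: 16+10+4+5+9+13 = 57
HQ - S3 - Q3 - V8 - C1 - Q1 - HQ: 16+10+4+11+9+8 = 58
HQ - S3 - Q3 - C1 - Q1 - V8 - HQ: 16+10+8+9+5+3 = 51
HQ - S3 - Q3 - C1 - V8 - Q1 - HQ: 16+10+8+11+5+8 = 58
HQ - S3 - Q1 - Q3 - V8 - C1 - HQ: 16+11+3+4+11+13 = 58
HQ - S3 - Q1 - Q3 - C1 - V8 - HQ: 16+11+3+8+11+3 = 52
HQ - S3 - Q1 - V8 - Q3 - C1 - HQ: 16+11+5+4+8+13 = 57
HQ - S3 - Q1 - V8 - C1 - Q3 - HQ: 16+11+5+11+8+7 = 58
HQ - S3 - Q1 - C1 - Q3 - V8 - HQ: 16+11+9+8+4+3 = 51
HQ - S3 - Q1 - C1 - V8 - Q3 - HQ: 16+11+9+11+4+7 = 58
HQ - S3 - V8 - Q3 - Q1 - C1 - HQ: 16+13+4+3+9+13 = 58
HQ - S3 - V8 - Q3 - C1 - Q1 - HQ: 16+13+4+8+9+8 = 58
… (46 more)
HQ - Q3 - S3 - C1 - Q1 - V8 - HQ: 7+10+2+9+5+3 = 36  ← best
The minimum is 36.
One optimal route: HQ → Q3 → S3 → C1 → Q1 → V8 → HQ (or its reverse).

Shortest round trip = 36.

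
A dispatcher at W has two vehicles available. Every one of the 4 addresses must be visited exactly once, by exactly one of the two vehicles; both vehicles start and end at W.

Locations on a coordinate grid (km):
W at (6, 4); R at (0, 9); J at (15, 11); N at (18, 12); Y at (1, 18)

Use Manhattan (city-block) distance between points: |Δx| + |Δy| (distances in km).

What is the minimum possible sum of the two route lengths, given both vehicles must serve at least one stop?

There are 2^3 − 1 = 7 ways to divide the 4 stops into two non-empty groups. For each, the best each vehicle can do is its own shortest tour through its group:
  {R} + {J, N, Y}: 22 + 62 = 84
  {J} + {R, N, Y}: 32 + 64 = 96
  {R, J} + {N, Y}: 44 + 62 = 106
  {N} + {R, J, Y}: 40 + 58 = 98
  {R, N} + {J, Y}: 52 + 56 = 108
  {J, N} + {R, Y}: 40 + 40 = 80
  … (7 splits in total)
Best: vehicle 1 W → J → N → W = 40; vehicle 2 W → R → Y → W = 40; combined 80.

Minimum combined distance: 80 km.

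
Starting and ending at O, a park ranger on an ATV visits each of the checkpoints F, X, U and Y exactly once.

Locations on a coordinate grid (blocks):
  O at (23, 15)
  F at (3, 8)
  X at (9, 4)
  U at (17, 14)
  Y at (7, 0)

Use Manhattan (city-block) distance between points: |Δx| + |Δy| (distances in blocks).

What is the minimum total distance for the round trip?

70 blocks — the shortest possible round trip.

There are 12 distinct closed tours to check (reversals are equivalent).
O - F - X - U - Y - O: 27+10+18+24+31 = 110
O - F - X - Y - U - O: 27+10+6+24+7 = 74
O - F - U - X - Y - O: 27+20+18+6+31 = 102
O - F - U - Y - X - O: 27+20+24+6+25 = 102
O - F - Y - X - U - O: 27+12+6+18+7 = 70
O - F - Y - U - X - O: 27+12+24+18+25 = 106
O - X - F - U - Y - O: 25+10+20+24+31 = 110
O - X - F - Y - U - O: 25+10+12+24+7 = 78
O - X - U - F - Y - O: 25+18+20+12+31 = 106
O - X - Y - F - U - O: 25+6+12+20+7 = 70
O - U - F - X - Y - O: 7+20+10+6+31 = 74
O - U - X - F - Y - O: 7+18+10+12+31 = 78
The minimum is 70.
One optimal route: O → F → Y → X → U → O (or its reverse).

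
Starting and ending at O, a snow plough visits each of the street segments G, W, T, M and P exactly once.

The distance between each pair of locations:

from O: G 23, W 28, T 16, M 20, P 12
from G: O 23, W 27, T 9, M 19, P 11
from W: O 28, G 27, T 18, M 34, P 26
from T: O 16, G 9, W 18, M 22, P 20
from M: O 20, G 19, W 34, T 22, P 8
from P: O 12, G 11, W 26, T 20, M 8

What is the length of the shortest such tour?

94 — the shortest possible round trip.

There are 60 distinct closed tours to check (reversals are equivalent).
O - G - W - T - M - P - O: 23+27+18+22+8+12 = 110
O - G - W - T - P - M - O: 23+27+18+20+8+20 = 116
O - G - W - M - T - P - O: 23+27+34+22+20+12 = 138
O - G - W - M - P - T - O: 23+27+34+8+20+16 = 128
O - G - W - P - T - M - O: 23+27+26+20+22+20 = 138
O - G - W - P - M - T - O: 23+27+26+8+22+16 = 122
O - G - T - W - M - P - O: 23+9+18+34+8+12 = 104
O - G - T - W - P - M - O: 23+9+18+26+8+20 = 104
O - G - T - M - W - P - O: 23+9+22+34+26+12 = 126
O - G - T - M - P - W - O: 23+9+22+8+26+28 = 116
O - G - T - P - W - M - O: 23+9+20+26+34+20 = 132
O - G - T - P - M - W - O: 23+9+20+8+34+28 = 122
O - G - M - W - T - P - O: 23+19+34+18+20+12 = 126
O - G - M - W - P - T - O: 23+19+34+26+20+16 = 138
… (46 more)
O - W - T - G - M - P - O: 28+18+9+19+8+12 = 94  ← best
The minimum is 94.
One optimal route: O → W → T → G → M → P → O (or its reverse).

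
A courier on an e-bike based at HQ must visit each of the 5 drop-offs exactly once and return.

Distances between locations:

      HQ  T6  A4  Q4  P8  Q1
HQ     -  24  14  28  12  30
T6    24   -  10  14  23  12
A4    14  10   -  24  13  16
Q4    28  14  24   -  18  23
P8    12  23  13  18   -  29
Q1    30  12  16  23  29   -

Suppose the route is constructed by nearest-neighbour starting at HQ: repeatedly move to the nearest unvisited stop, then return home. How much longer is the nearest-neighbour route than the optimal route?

HQ: P8=12, A4=14, T6=24, Q4=28, Q1=30 ⇒ P8
P8: A4=13, Q4=18, T6=23, Q1=29 ⇒ A4
A4: T6=10, Q1=16, Q4=24 ⇒ T6
T6: Q1=12, Q4=14 ⇒ Q1
Q1: Q4=23 ⇒ Q4
NN route HQ → P8 → A4 → T6 → Q1 → Q4 → HQ costs 98.
Optimal: HQ → A4 → Q1 → T6 → Q4 → P8 → HQ costs 86 (by enumerating all 60 distinct tours).
Excess = 98 − 86 = 12.

The nearest-neighbour route is 12 longer than optimal.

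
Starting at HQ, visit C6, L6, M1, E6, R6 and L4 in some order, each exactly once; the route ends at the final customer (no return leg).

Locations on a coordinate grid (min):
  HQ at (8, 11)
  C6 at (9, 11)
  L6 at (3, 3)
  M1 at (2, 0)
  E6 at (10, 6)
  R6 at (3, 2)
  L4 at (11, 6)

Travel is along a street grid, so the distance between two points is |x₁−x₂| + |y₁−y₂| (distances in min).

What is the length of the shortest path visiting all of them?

Shortest open route: 23 min.

There are 6! = 720 possible orderings.
HQ → C6 → L6 → M1 → E6 → R6 → L4: 1+14+4+14+11+12 = 56
HQ → C6 → L6 → M1 → E6 → L4 → R6: 1+14+4+14+1+12 = 46
HQ → C6 → L6 → M1 → R6 → E6 → L4: 1+14+4+3+11+1 = 34
HQ → C6 → L6 → M1 → R6 → L4 → E6: 1+14+4+3+12+1 = 35
HQ → C6 → L6 → M1 → L4 → E6 → R6: 1+14+4+15+1+11 = 46
HQ → C6 → L6 → M1 → L4 → R6 → E6: 1+14+4+15+12+11 = 57
HQ → C6 → L6 → E6 → M1 → R6 → L4: 1+14+10+14+3+12 = 54
HQ → C6 → L6 → E6 → M1 → L4 → R6: 1+14+10+14+15+12 = 66
… (712 more)
HQ → C6 → E6 → L4 → L6 → R6 → M1: 1+6+1+11+1+3 = 23  ← best
The minimum is 23.
One shortest path: HQ → C6 → E6 → L4 → L6 → R6 → M1.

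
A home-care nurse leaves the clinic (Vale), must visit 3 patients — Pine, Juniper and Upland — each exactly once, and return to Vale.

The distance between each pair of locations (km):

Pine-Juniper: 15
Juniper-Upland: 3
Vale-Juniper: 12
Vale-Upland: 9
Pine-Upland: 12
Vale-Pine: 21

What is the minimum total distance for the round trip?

With 3 stops there are 3!/2 = 3 distinct round trips (a route and its reverse cost the same).
Vale→Pine→Juniper→Upland→Vale: 21+15+3+9 = 48
Vale→Pine→Upland→Juniper→Vale: 21+12+3+12 = 48
Vale→Juniper→Pine→Upland→Vale: 12+15+12+9 = 48
The minimum is 48.
One optimal route: Vale → Pine → Juniper → Upland → Vale (or its reverse).

48 km — the shortest possible round trip.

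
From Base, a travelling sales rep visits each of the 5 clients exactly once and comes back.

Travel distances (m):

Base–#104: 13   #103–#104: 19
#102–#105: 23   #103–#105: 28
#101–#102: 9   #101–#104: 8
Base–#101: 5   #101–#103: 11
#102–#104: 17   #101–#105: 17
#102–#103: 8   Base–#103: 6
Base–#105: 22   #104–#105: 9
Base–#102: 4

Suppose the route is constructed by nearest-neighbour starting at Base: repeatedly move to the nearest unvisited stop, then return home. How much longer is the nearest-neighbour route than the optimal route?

From Base: #102=4, #101=5, #103=6, #104=13, #105=22 → choose #102 (4).
From #102: #103=8, #101=9, #104=17, #105=23 → choose #103 (8).
From #103: #101=11, #104=19, #105=28 → choose #101 (11).
From #101: #104=8, #105=17 → choose #104 (8).
From #104: #105=9 → choose #105 (9).
NN route Base → #102 → #103 → #101 → #104 → #105 → Base costs 62.
Optimal: Base → #101 → #104 → #105 → #102 → #103 → Base costs 59 (by enumerating all 60 distinct tours).
Excess = 62 − 59 = 3.

The nearest-neighbour route is 3 m longer than optimal.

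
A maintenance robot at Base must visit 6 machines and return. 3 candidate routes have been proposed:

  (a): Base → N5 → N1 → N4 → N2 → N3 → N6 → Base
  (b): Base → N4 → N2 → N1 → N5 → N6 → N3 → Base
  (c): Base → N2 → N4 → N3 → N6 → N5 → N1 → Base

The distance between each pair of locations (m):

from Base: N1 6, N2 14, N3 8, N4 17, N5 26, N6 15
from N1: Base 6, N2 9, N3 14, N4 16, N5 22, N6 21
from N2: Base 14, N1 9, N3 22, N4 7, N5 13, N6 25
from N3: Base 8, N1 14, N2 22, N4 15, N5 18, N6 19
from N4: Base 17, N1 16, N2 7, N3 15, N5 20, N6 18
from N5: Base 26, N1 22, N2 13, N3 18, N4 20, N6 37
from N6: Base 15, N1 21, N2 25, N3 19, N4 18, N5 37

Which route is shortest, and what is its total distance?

(a): 26 + 22 + 16 + 7 + 22 + 19 + 15 = 127
(b): 17 + 7 + 9 + 22 + 37 + 19 + 8 = 119
(c): 14 + 7 + 15 + 19 + 37 + 22 + 6 = 120

Shortest is (b), total 119 m.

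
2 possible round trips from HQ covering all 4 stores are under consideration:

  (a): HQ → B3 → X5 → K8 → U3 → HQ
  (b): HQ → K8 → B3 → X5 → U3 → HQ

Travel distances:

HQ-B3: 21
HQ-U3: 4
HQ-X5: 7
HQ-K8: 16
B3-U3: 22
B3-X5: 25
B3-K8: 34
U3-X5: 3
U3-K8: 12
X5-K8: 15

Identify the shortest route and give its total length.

(a): 21 + 25 + 15 + 12 + 4 = 77
(b): 16 + 34 + 25 + 3 + 4 = 82

77 — (a) is the shortest.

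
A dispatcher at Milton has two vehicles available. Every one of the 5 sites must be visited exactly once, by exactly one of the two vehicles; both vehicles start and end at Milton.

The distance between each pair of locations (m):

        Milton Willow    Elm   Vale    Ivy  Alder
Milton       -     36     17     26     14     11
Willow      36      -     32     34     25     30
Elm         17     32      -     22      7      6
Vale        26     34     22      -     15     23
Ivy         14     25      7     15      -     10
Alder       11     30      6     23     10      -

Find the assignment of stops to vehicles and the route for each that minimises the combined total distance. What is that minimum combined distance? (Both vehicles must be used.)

131 m — the smallest possible combined total.

Check every non-empty split of the stops between the two vehicles; for each half take its own optimal tour:
  {Willow} + {Elm, Vale, Ivy, Alder}: 72 + 65 = 137
  {Elm} + {Willow, Vale, Ivy, Alder}: 34 + 104 = 138
  {Willow, Elm} + {Vale, Ivy, Alder}: 85 + 62 = 147
  {Vale} + {Willow, Elm, Ivy, Alder}: 52 + 85 = 137
  {Willow, Vale} + {Elm, Ivy, Alder}: 96 + 38 = 134
  {Elm, Vale} + {Willow, Ivy, Alder}: 65 + 80 = 145
  … (15 splits in total)
  {Willow, Elm, Vale, Ivy} + {Alder}: 109 + 22 = 131  ← best
Best: vehicle 1 Milton → Willow → Vale → Ivy → Elm → Milton = 109; vehicle 2 Milton → Alder → Milton = 22; combined 131.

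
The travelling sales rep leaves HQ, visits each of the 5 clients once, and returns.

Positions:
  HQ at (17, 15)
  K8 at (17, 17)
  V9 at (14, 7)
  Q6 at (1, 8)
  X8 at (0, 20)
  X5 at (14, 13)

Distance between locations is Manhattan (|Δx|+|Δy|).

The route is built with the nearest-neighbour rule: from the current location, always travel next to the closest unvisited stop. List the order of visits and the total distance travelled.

Total distance 64 via the nearest-neighbour route HQ → K8 → X5 → V9 → Q6 → X8 → HQ.

At HQ the remaining stops are K8 2, X5 5, V9 11, X8 22, Q6 23; go to K8.
At K8 the remaining stops are X5 7, V9 13, X8 20, Q6 25; go to X5.
At X5 the remaining stops are V9 6, Q6 18, X8 21; go to V9.
At V9 the remaining stops are Q6 14, X8 27; go to Q6.
At Q6 the remaining stops are X8 13; go to X8.
Return X8→HQ: 22.
Total = 2 + 7 + 6 + 14 + 13 + 22 = 64.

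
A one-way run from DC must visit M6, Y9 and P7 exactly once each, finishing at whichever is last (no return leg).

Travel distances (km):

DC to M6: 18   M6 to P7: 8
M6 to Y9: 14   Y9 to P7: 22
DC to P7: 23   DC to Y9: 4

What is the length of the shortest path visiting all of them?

Minimum one-way distance = 26 km.

There are 3! = 6 possible orderings.
DC → M6 → Y9 → P7: 18+14+22 = 54
DC → M6 → P7 → Y9: 18+8+22 = 48
DC → Y9 → M6 → P7: 4+14+8 = 26
DC → Y9 → P7 → M6: 4+22+8 = 34
DC → P7 → M6 → Y9: 23+8+14 = 45
DC → P7 → Y9 → M6: 23+22+14 = 59
The minimum is 26.
One shortest path: DC → Y9 → M6 → P7.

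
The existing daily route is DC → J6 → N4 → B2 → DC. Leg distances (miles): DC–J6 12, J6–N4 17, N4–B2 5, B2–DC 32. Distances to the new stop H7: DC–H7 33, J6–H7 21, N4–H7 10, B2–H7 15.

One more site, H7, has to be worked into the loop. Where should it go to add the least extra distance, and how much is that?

+14 miles — insert H7 between J6 and N4.

Insertion cost between consecutive stops i–j is d(i,H7) + d(H7,j) − d(i,j):
  between DC and J6: 33 + 21 − 12 = 42
  between J6 and N4: 21 + 10 − 17 = 14
  between N4 and B2: 10 + 15 − 5 = 20
  between B2 and DC: 15 + 33 − 32 = 16
Cheapest insertion is between J6 and N4, adding 14.
New total = 66 + 14 = 80.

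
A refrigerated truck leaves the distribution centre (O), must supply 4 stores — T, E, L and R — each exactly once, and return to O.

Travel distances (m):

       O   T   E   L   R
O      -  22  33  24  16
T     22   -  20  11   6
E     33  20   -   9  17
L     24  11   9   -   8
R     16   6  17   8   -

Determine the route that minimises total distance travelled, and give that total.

Minimum total distance: 75 m.

With 4 stops there are 4!/2 = 12 distinct round trips (a route and its reverse cost the same).
O - T - E - L - R - O: 22+20+9+8+16 = 75
O - T - E - R - L - O: 22+20+17+8+24 = 91
O - T - L - E - R - O: 22+11+9+17+16 = 75
O - T - L - R - E - O: 22+11+8+17+33 = 91
O - T - R - E - L - O: 22+6+17+9+24 = 78
O - T - R - L - E - O: 22+6+8+9+33 = 78
O - E - T - L - R - O: 33+20+11+8+16 = 88
O - E - T - R - L - O: 33+20+6+8+24 = 91
O - E - L - T - R - O: 33+9+11+6+16 = 75
O - E - R - T - L - O: 33+17+6+11+24 = 91
O - L - T - E - R - O: 24+11+20+17+16 = 88
O - L - E - T - R - O: 24+9+20+6+16 = 75
The minimum is 75.
One optimal route: O → T → E → L → R → O (or its reverse).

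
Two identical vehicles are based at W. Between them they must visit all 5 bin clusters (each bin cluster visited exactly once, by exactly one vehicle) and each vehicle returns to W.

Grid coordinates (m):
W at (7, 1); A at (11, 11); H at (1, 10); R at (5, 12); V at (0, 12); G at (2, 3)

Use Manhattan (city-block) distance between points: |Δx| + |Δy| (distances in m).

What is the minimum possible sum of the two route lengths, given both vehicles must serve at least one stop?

There are 2^4 − 1 = 15 ways to divide the 5 stops into two non-empty groups. For each, the best each vehicle can do is its own shortest tour through its group:
  {A} + {H, R, V, G}: 28 + 36 = 64
  {H} + {A, R, V, G}: 30 + 44 = 74
  {A, H} + {R, V, G}: 40 + 36 = 76
  {R} + {A, H, V, G}: 26 + 44 = 70
  {A, R} + {H, V, G}: 34 + 36 = 70
  {H, R} + {A, V, G}: 34 + 44 = 78
  … (15 splits in total)
  {A, H, R, V} + {G}: 44 + 14 = 58  ← best
Best: vehicle 1 W → A → R → V → H → W = 44; vehicle 2 W → G → W = 14; combined 58.

Minimum combined distance: 58 m.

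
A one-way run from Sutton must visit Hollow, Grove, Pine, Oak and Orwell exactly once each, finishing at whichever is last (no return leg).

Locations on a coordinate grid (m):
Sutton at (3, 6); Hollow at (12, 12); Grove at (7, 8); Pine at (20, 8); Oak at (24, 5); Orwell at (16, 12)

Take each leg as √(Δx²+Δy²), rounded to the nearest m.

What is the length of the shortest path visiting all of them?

There are 5! = 120 possible orderings.
Sutton - Hollow - Grove - Pine - Oak - Orwell: 11+6+13+5+11 = 46
Sutton - Hollow - Grove - Pine - Orwell - Oak: 11+6+13+6+11 = 47
Sutton - Hollow - Grove - Oak - Pine - Orwell: 11+6+17+5+6 = 45
Sutton - Hollow - Grove - Oak - Orwell - Pine: 11+6+17+11+6 = 51
Sutton - Hollow - Grove - Orwell - Pine - Oak: 11+6+10+6+5 = 38
Sutton - Hollow - Grove - Orwell - Oak - Pine: 11+6+10+11+5 = 43
Sutton - Hollow - Pine - Grove - Oak - Orwell: 11+9+13+17+11 = 61
Sutton - Hollow - Pine - Grove - Orwell - Oak: 11+9+13+10+11 = 54
Sutton - Hollow - Pine - Oak - Grove - Orwell: 11+9+5+17+10 = 52
Sutton - Hollow - Pine - Oak - Orwell - Grove: 11+9+5+11+10 = 46
Sutton - Hollow - Pine - Orwell - Grove - Oak: 11+9+6+10+17 = 53
Sutton - Hollow - Pine - Orwell - Oak - Grove: 11+9+6+11+17 = 54
Sutton - Hollow - Oak - Grove - Pine - Orwell: 11+14+17+13+6 = 61
Sutton - Hollow - Oak - Grove - Orwell - Pine: 11+14+17+10+6 = 58
… (106 more)
Sutton - Grove - Hollow - Orwell - Pine - Oak: 4+6+4+6+5 = 25  ← best
The minimum is 25.
One shortest path: Sutton → Grove → Hollow → Orwell → Pine → Oak.

Minimum one-way distance = 25 m.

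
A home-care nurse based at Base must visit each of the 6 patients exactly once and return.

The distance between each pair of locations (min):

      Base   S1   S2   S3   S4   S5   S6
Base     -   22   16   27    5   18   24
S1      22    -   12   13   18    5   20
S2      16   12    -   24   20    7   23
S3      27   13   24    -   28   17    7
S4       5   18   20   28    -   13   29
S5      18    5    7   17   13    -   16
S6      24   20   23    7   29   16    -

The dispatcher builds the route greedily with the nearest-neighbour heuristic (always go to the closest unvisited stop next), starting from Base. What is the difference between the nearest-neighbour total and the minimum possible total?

Base: S4=5, S2=16, S5=18, S1=22, S6=24, S3=27 ⇒ S4
S4: S5=13, S1=18, S2=20, S3=28, S6=29 ⇒ S5
S5: S1=5, S2=7, S6=16, S3=17 ⇒ S1
S1: S2=12, S3=13, S6=20 ⇒ S2
S2: S6=23, S3=24 ⇒ S6
S6: S3=7 ⇒ S3
NN route Base → S4 → S5 → S1 → S2 → S6 → S3 → Base costs 92.
Optimal: Base → S4 → S2 → S5 → S1 → S3 → S6 → Base costs 81 (by enumerating all 360 distinct tours).
Excess = 92 − 81 = 11.

Excess over optimum: 11 min.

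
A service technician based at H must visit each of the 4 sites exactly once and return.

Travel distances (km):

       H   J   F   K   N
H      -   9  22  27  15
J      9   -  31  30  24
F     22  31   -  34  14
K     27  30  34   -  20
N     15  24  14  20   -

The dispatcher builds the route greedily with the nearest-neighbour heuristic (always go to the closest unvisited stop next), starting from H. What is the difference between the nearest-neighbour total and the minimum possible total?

From H: J=9, N=15, F=22, K=27 → choose J (9).
From J: N=24, K=30, F=31 → choose N (24).
From N: F=14, K=20 → choose F (14).
From F: K=34 → choose K (34).
NN route H → J → N → F → K → H costs 108.
Optimal: H → J → K → N → F → H costs 95 (by enumerating all 12 distinct tours).
Excess = 108 − 95 = 13.

The nearest-neighbour route is 13 km longer than optimal.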